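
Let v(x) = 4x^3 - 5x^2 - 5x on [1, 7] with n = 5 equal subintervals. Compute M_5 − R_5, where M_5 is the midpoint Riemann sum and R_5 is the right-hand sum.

M_5 = 1679.04.
R_5 = 2430.72.
M_5 − R_5 = -751.68.

-751.68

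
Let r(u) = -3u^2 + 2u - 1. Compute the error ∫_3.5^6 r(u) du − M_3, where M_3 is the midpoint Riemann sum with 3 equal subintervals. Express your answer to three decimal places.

-0.434

Exact integral: ∫_3.5^6 r(u) du = -151.875.
M_3 ≈ -151.44097.
Error ≈ -151.875 − (-151.44097) ≈ -0.434.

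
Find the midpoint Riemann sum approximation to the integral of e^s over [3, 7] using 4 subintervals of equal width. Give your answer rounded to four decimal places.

Δs = (7 − 3)/4 = 1.
Midpoints: 3.5, 4.5, 5.5, 6.5.
f(3.5) ≈ 33.1155, f(4.5) ≈ 90.0171, f(5.5) ≈ 244.6919, f(6.5) ≈ 665.1416.
Sum = Δs · [f(3.5) + f(4.5) + f(5.5) + f(6.5)].
Sum ≈ 1032.9661.

1032.9661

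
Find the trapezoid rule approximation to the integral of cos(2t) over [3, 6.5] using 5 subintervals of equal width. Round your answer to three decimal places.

0.291

Δt = (6.5 − 3)/5 = 0.7.
f(3) ≈ 0.960, f(3.7) ≈ 0.439, f(4.4) ≈ -0.811, f(5.1) ≈ -0.714, f(5.8) ≈ 0.568, f(6.5) ≈ 0.907.
T_5 = (Δt/2)·[f(t_0) + 2f(t_1) + ... + 2f(t_{4}) + f(t_5)].
Sum ≈ 0.291.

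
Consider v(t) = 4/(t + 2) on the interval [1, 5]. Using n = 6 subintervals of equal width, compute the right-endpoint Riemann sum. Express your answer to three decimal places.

Δt = (5 − 1)/6 = 2/3.
Right endpoints: 5/3, 7/3, 3, 11/3, 13/3, 5.
v(5/3) = 12/11, v(7/3) = 12/13, v(3) = 0.8, v(11/3) = 12/17, v(13/3) = 12/19, v(5) = 4/7.
Sum = Δt · [v(5/3) + v(7/3) + v(3) + ...].
Sum ≈ 3.149.

3.149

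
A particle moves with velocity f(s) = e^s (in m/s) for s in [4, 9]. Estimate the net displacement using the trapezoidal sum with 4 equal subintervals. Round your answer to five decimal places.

Δs = (9 − 4)/4 = 1.25.
f(4) ≈ 54.59815, f(5.25) ≈ 190.56627, f(6.5) ≈ 665.14163, f(7.75) ≈ 2321.57241, f(9) ≈ 8103.08393.
T_4 = (Δs/2)·[f(s_0) + 2f(s_1) + 2f(s_2) + 2f(s_3) + f(s_4)].
Sum ≈ 9070.15169.

9070.15169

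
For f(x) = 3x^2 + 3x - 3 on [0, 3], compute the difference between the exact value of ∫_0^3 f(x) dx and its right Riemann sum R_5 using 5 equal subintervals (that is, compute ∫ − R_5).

-11.34

Exact integral: ∫_0^3 f(x) dx = 31.5.
R_5 = 42.84.
Error = 31.5 − 42.84 = -11.34.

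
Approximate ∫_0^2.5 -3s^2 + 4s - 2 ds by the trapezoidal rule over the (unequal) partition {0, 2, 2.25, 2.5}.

Subinterval widths: 2, 0.25, 0.25.
f(0) = -2, f(2) = -6, f(2.25) = -8.1875, f(2.5) = -10.75.
On each subinterval the trapezoid contributes (Δs_i/2)·[f(s_{i-1}) + f(s_i)].
Sum = -12.140625.

-12.140625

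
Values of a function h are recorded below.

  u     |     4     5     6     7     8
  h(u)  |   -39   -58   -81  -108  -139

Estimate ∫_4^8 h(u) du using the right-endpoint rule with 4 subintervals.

-386

Δu = 1.
Sum = 1·[(-58) + (-81) + (-108) + (-139)] = -386.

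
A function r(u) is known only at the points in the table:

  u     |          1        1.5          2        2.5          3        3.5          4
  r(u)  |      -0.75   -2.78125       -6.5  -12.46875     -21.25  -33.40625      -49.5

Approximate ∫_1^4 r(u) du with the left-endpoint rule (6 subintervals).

Δu = 0.5.
Sum = 0.5·[(-0.75) + (-2.78125) + (-6.5) + (-12.46875) + (-21.25) + (-33.40625)] = -38.578125.

-38.578125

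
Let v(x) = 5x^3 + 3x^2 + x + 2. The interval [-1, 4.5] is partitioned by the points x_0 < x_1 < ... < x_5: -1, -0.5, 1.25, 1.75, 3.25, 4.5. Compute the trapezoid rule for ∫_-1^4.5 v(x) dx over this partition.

Subinterval widths: 0.5, 1.75, 0.5, 1.5, 1.25.
v(-1) = -1, v(-0.5) = 1.625, v(1.25) = 17.703125, v(1.75) = 39.734375, v(3.25) = 208.578125, v(4.5) = 522.875.
On each subinterval the trapezoid contributes (Δx_i/2)·[v(x_{i-1}) + v(x_i)].
Sum = 674.8203125.

674.8203125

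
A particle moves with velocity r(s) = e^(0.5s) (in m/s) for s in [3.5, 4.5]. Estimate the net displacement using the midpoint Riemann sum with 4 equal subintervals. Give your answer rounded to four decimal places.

Δs = (4.5 − 3.5)/4 = 0.25.
Midpoints: 3.625, 3.875, 4.125, 4.375.
r(3.625) ≈ 6.1257, r(3.875) ≈ 6.9414, r(4.125) ≈ 7.8656, r(4.375) ≈ 8.9129.
Sum = Δs · [r(3.625) + r(3.875) + r(4.125) + r(4.375)].
Sum ≈ 7.4614.

7.4614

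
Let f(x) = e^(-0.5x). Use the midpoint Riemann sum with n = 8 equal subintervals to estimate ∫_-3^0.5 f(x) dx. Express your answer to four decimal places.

7.3910

Δx = (0.5 − (-3))/8 = 0.4375.
Midpoints: -2.78125, -2.34375, -1.90625, -1.46875, -1.03125, -0.59375, -0.15625, 0.28125.
f(-2.78125) ≈ 4.0174, f(-2.34375) ≈ 3.2280, f(-1.90625) ≈ 2.5938, f(-1.46875) ≈ 2.0842, f(-1.03125) ≈ 1.6747, f(-0.59375) ≈ 1.3456, f(-0.15625) ≈ 1.0813, f(0.28125) ≈ 0.8688.
Sum = Δx · [f(-2.78125) + f(-2.34375) + f(-1.90625) + ...].
Sum ≈ 7.3910.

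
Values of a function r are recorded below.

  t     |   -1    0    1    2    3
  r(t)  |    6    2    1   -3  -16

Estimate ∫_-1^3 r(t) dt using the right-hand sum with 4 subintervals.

Δt = 1.
Sum = 1·[2 + 1 + (-3) + (-16)] = -16.

-16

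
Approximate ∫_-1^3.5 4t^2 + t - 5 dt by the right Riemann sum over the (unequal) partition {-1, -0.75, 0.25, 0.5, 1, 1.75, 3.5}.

83.625

Subinterval widths: 0.25, 1, 0.25, 0.5, 0.75, 1.75.
Right endpoints: -0.75, 0.25, 0.5, 1, 1.75, 3.5.
f(-0.75) = -3.5, f(0.25) = -4.5, f(0.5) = -3.5, f(1) = 0, f(1.75) = 9, f(3.5) = 47.5.
Sum = Σ Δt_i · f(t_i).
Sum = 83.625.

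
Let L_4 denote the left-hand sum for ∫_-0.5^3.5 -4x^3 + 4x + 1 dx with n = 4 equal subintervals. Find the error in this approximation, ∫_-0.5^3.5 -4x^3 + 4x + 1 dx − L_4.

-66

Exact integral: ∫_-0.5^3.5 f(x) dx = -122.
L_4 = -56.
Error = -122 − (-56) = -66.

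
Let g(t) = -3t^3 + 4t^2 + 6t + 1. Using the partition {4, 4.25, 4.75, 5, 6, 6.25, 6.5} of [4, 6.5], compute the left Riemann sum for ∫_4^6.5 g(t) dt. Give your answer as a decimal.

-637.1328125

Subinterval widths: 0.25, 0.5, 0.25, 1, 0.25, 0.25.
Left endpoints: 4, 4.25, 4.75, 5, 6, 6.25.
g(4) = -103, g(4.25) = -131.546875, g(4.75) = -201.765625, g(5) = -244, g(6) = -467, g(6.25) = -537.671875.
Sum = Σ Δt_i · g(t_i).
Sum = -637.1328125.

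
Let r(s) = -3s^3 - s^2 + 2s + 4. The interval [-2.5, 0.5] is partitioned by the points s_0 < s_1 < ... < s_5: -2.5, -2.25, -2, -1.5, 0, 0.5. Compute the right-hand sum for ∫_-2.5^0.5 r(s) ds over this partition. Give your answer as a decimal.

Subinterval widths: 0.25, 0.25, 0.5, 1.5, 0.5.
Right endpoints: -2.25, -2, -1.5, 0, 0.5.
r(-2.25) = 28.609375, r(-2) = 20, r(-1.5) = 8.875, r(0) = 4, r(0.5) = 4.375.
Sum = Σ Δs_i · r(s_i).
Sum = 24.77734375.

24.77734375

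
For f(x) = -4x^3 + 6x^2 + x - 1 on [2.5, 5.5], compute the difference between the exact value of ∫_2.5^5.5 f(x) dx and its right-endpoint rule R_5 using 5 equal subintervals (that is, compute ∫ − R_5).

144.36

Exact integral: ∫_2.5^5.5 f(x) dx = -565.5.
R_5 = -709.86.
Error = -565.5 − (-709.86) = 144.36.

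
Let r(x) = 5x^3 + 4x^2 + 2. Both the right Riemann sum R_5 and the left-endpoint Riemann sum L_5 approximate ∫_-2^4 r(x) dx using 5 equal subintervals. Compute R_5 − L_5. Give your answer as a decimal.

489.6

R_5 = 680.16.
L_5 = 190.56.
R_5 − L_5 = 489.6.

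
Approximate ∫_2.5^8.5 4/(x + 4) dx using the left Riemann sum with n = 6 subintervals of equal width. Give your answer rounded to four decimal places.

Δx = (8.5 − 2.5)/6 = 1.
Left endpoints: 2.5, 3.5, 4.5, 5.5, 6.5, 7.5.
f(2.5) = 8/13, f(3.5) = 8/15, f(4.5) = 8/17, f(5.5) = 8/19, f(6.5) = 8/21, f(7.5) = 8/23.
Sum = Δx · [f(2.5) + f(3.5) + f(4.5) + ...].
Sum ≈ 2.7691.

2.7691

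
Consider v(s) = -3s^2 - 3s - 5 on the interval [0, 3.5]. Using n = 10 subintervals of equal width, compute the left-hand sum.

-70.695625

Δs = (3.5 − 0)/10 = 0.35.
Left endpoints: 0, 0.35, 0.7, 1.05, 1.4, 1.75, 2.1, 2.45, 2.8, 3.15.
v(0) = -5, v(0.35) = -6.4175, v(0.7) = -8.57, v(1.05) = -11.4575, v(1.4) = -15.08, v(1.75) = -19.4375, v(2.1) = -24.53, v(2.45) = -30.3575, v(2.8) = -36.92, v(3.15) = -44.2175.
Sum = Δs · [v(0) + v(0.35) + v(0.7) + ...].
Sum = -70.695625.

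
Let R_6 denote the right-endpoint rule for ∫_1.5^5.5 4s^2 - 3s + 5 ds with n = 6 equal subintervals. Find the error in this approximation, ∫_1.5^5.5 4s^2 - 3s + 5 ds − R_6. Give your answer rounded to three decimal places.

-34.519

Exact integral: ∫_1.5^5.5 f(s) ds ≈ 195.33333.
R_6 ≈ 229.85185.
Error ≈ 195.33333 − 229.85185 ≈ -34.519.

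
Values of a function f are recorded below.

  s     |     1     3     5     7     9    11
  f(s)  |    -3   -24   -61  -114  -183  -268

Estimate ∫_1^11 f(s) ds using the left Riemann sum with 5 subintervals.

Δs = 2.
Sum = 2·[(-3) + (-24) + (-61) + (-114) + (-183)] = -770.

-770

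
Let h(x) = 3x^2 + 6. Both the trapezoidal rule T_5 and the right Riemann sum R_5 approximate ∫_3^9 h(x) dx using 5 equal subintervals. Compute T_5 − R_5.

T_5 = 742.32.
R_5 = 871.92.
T_5 − R_5 = -129.6.

-129.6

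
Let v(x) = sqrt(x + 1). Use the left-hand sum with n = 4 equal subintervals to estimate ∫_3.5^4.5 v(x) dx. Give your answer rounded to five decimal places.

Δx = (4.5 − 3.5)/4 = 0.25.
Left endpoints: 3.5, 3.75, 4, 4.25.
v(3.5) ≈ 2.12132, v(3.75) ≈ 2.17945, v(4) ≈ 2.23607, v(4.25) ≈ 2.29129.
Sum = Δx · [v(3.5) + v(3.75) + v(4) + v(4.25)].
Sum ≈ 2.20703.

2.20703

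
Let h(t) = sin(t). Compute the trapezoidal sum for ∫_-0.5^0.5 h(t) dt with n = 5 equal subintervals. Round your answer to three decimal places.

Δt = (0.5 − (-0.5))/5 = 0.2.
h(-0.5) ≈ -0.479, h(-0.3) ≈ -0.296, h(-0.1) ≈ -0.100, h(0.1) ≈ 0.100, h(0.3) ≈ 0.296, h(0.5) ≈ 0.479.
T_5 = (Δt/2)·[h(t_0) + 2h(t_1) + ... + 2h(t_{4}) + h(t_5)].
Sum ≈ 0.000.

0.000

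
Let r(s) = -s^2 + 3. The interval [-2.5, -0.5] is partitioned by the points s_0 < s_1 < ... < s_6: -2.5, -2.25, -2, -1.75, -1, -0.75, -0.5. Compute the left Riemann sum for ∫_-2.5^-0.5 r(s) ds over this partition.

Subinterval widths: 0.25, 0.25, 0.25, 0.75, 0.25, 0.25.
Left endpoints: -2.5, -2.25, -2, -1.75, -1, -0.75.
r(-2.5) = -3.25, r(-2.25) = -2.0625, r(-2) = -1, r(-1.75) = -0.0625, r(-1) = 2, r(-0.75) = 2.4375.
Sum = Σ Δs_i · r(s_i).
Sum = -0.515625.

-0.515625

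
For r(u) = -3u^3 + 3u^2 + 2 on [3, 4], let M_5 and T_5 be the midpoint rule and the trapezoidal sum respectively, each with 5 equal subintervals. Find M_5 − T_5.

M_5 = -92.155.
T_5 = -92.44.
M_5 − T_5 = 0.285.

0.285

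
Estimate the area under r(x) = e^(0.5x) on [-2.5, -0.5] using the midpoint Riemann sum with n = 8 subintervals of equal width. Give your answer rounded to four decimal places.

0.9840

Δx = (-0.5 − (-2.5))/8 = 0.25.
Midpoints: -2.375, -2.125, -1.875, -1.625, -1.375, -1.125, -0.875, -0.625.
r(-2.375) ≈ 0.3050, r(-2.125) ≈ 0.3456, r(-1.875) ≈ 0.3916, r(-1.625) ≈ 0.4437, r(-1.375) ≈ 0.5028, r(-1.125) ≈ 0.5698, r(-0.875) ≈ 0.6456, r(-0.625) ≈ 0.7316.
Sum = Δx · [r(-2.375) + r(-2.125) + r(-1.875) + ...].
Sum ≈ 0.9840.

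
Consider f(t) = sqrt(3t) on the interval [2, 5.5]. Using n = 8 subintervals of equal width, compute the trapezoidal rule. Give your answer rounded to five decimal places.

Δt = (5.5 − 2)/8 = 0.4375.
f(2) ≈ 2.44949, f(2.4375) ≈ 2.70416, f(2.875) ≈ 2.93684, f(3.3125) ≈ 3.15238, f(3.75) ≈ 3.35410, f(4.1875) ≈ 3.54436, f(4.625) ≈ 3.72492, f(5.0625) ≈ 3.89711, f(5.5) ≈ 4.06202.
T_8 = (Δt/2)·[f(t_0) + 2f(t_1) + ... + 2f(t_{7}) + f(t_8)].
Sum ≈ 11.62421.

11.62421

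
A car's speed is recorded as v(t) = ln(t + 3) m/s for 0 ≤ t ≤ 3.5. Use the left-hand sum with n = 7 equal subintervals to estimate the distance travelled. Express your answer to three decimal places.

5.174

Δt = (3.5 − 0)/7 = 0.5.
Left endpoints: 0, 0.5, 1, 1.5, 2, 2.5, 3.
v(0) ≈ 1.099, v(0.5) ≈ 1.253, v(1) ≈ 1.386, v(1.5) ≈ 1.504, v(2) ≈ 1.609, v(2.5) ≈ 1.705, v(3) ≈ 1.792.
Sum = Δt · [v(0) + v(0.5) + v(1) + ...].
Sum ≈ 5.174.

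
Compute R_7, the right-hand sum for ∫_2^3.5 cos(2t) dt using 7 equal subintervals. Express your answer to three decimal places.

Δt = (3.5 − 2)/7 = 3/14.
Right endpoints: 31/14, 17/7, 37/14, 20/7, 43/14, 23/7, 3.5.
f(31/14) ≈ -0.280, f(17/7) ≈ 0.144, f(37/14) ≈ 0.542, f(20/7) ≈ 0.842, f(43/14) ≈ 0.990, f(23/7) ≈ 0.959, f(3.5) ≈ 0.754.
Sum = Δt · [f(31/14) + f(17/7) + f(37/14) + ...].
Sum ≈ 0.847.

0.847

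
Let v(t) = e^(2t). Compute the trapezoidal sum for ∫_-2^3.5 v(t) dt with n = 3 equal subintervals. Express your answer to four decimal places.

Δt = (3.5 − (-2))/3 = 11/6.
v(-2) ≈ 0.0183, v(-1/6) ≈ 0.7165, v(5/3) ≈ 28.0316, v(3.5) ≈ 1096.6332.
T_3 = (Δt/2)·[v(t_0) + 2v(t_1) + 2v(t_2) + v(t_3)].
Sum ≈ 1057.9688.

1057.9688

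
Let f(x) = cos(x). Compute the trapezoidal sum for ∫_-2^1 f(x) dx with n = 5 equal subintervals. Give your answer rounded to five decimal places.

1.69793

Δx = (1 − (-2))/5 = 0.6.
f(-2) ≈ -0.41615, f(-1.4) ≈ 0.16997, f(-0.8) ≈ 0.69671, f(-0.2) ≈ 0.98007, f(0.4) ≈ 0.92106, f(1) ≈ 0.54030.
T_5 = (Δx/2)·[f(x_0) + 2f(x_1) + ... + 2f(x_{4}) + f(x_5)].
Sum ≈ 1.69793.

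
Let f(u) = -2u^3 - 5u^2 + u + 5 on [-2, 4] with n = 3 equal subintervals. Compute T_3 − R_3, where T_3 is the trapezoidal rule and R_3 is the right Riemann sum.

T_3 = -248.
R_3 = -446.
T_3 − R_3 = 198.

198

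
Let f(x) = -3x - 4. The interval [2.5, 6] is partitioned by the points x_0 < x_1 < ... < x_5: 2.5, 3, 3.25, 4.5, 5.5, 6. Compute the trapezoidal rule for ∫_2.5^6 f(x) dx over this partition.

-58.625

Subinterval widths: 0.5, 0.25, 1.25, 1, 0.5.
f(2.5) = -11.5, f(3) = -13, f(3.25) = -13.75, f(4.5) = -17.5, f(5.5) = -20.5, f(6) = -22.
On each subinterval the trapezoid contributes (Δx_i/2)·[f(x_{i-1}) + f(x_i)].
Sum = -58.625.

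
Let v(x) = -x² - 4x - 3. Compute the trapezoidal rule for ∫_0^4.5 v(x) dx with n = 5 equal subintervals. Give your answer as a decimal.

Δx = (4.5 − 0)/5 = 0.9.
v(0) = -3, v(0.9) = -7.41, v(1.8) = -13.44, v(2.7) = -21.09, v(3.6) = -30.36, v(4.5) = -41.25.
T_5 = (Δx/2)·[v(x_0) + 2v(x_1) + ... + 2v(x_{4}) + v(x_5)].
Sum = -84.9825.

-84.9825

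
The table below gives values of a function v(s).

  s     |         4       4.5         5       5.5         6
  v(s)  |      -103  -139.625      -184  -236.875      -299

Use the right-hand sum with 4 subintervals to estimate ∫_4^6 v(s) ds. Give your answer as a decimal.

Δs = 0.5.
Sum = 0.5·[(-139.625) + (-184) + (-236.875) + (-299)] = -429.75.

-429.75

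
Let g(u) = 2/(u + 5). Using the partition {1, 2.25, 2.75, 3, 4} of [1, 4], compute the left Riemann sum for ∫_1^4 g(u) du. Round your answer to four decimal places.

Subinterval widths: 1.25, 0.5, 0.25, 1.
Left endpoints: 1, 2.25, 2.75, 3.
g(1) = 1/3, g(2.25) = 8/29, g(2.75) = 8/31, g(3) = 0.25.
Sum = Σ Δu_i · g(u_i).
Sum ≈ 0.8691.

0.8691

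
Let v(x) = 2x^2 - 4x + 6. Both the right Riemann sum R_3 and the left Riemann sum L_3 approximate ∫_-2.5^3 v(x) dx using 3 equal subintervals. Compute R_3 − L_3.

R_3 ≈ 46.95370370.
L_3 ≈ 77.20370370.
R_3 − L_3 = -30.25.

-30.25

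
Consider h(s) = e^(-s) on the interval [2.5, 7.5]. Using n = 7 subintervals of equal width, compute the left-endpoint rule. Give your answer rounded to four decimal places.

Δs = (7.5 − 2.5)/7 = 5/7.
Left endpoints: 2.5, 45/14, 55/14, 65/14, 75/14, 85/14, 95/14.
h(2.5) ≈ 0.0821, h(45/14) ≈ 0.0402, h(55/14) ≈ 0.0197, h(65/14) ≈ 0.0096, h(75/14) ≈ 0.0047, h(85/14) ≈ 0.0023, h(95/14) ≈ 0.0011.
Sum = Δs · [h(2.5) + h(45/14) + h(55/14) + ...].
Sum ≈ 0.1141.

0.1141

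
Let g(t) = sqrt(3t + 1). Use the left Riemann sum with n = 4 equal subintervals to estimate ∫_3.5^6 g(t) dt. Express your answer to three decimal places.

Δt = (6 − 3.5)/4 = 0.625.
Left endpoints: 3.5, 4.125, 4.75, 5.375.
g(3.5) ≈ 3.391, g(4.125) ≈ 3.657, g(4.75) ≈ 3.905, g(5.375) ≈ 4.138.
Sum = Δt · [g(3.5) + g(4.125) + g(4.75) + g(5.375)].
Sum ≈ 9.432.

9.432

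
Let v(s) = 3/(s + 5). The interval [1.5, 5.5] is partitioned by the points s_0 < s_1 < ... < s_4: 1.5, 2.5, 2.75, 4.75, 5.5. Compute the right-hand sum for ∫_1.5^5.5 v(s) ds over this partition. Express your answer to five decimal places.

1.32644

Subinterval widths: 1, 0.25, 2, 0.75.
Right endpoints: 2.5, 2.75, 4.75, 5.5.
v(2.5) = 0.4, v(2.75) = 12/31, v(4.75) = 4/13, v(5.5) = 2/7.
Sum = Σ Δs_i · v(s_i).
Sum ≈ 1.32644.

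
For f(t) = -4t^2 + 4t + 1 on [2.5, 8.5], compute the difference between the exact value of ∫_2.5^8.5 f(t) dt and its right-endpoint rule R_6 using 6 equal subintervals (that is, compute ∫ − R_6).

Exact integral: ∫_2.5^8.5 f(t) dt = -660.
R_6 = -784.
Error = -660 − (-784) = 124.

124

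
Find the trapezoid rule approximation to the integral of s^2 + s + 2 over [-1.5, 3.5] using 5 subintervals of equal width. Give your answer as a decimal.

Δs = (3.5 − (-1.5))/5 = 1.
f(-1.5) = 2.75, f(-0.5) = 1.75, f(0.5) = 2.75, f(1.5) = 5.75, f(2.5) = 10.75, f(3.5) = 17.75.
T_5 = (Δs/2)·[f(s_0) + 2f(s_1) + ... + 2f(s_{4}) + f(s_5)].
Sum = 31.25.

31.25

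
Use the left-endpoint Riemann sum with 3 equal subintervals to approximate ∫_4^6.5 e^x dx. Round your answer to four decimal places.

391.0804

Δx = (6.5 − 4)/3 = 5/6.
Left endpoints: 4, 29/6, 17/3.
f(4) ≈ 54.5982, f(29/6) ≈ 125.6290, f(17/3) ≈ 289.0694.
Sum = Δx · [f(4) + f(29/6) + f(17/3)].
Sum ≈ 391.0804.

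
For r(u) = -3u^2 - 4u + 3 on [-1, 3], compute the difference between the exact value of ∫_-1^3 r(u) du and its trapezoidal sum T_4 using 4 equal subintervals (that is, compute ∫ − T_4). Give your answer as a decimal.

Exact integral: ∫_-1^3 r(u) du = -32.
T_4 = -34.
Error = -32 − (-34) = 2.

2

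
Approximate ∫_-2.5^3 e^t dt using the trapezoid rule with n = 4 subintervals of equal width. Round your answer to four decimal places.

Δt = (3 − (-2.5))/4 = 1.375.
f(-2.5) ≈ 0.0821, f(-1.125) ≈ 0.3247, f(0.25) ≈ 1.2840, f(1.625) ≈ 5.0784, f(3) ≈ 20.0855.
T_4 = (Δt/2)·[f(t_0) + 2f(t_1) + 2f(t_2) + 2f(t_3) + f(t_4)].
Sum ≈ 23.0600.

23.0600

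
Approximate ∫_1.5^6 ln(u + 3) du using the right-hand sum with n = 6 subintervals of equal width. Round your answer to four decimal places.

Δu = (6 − 1.5)/6 = 0.75.
Right endpoints: 2.25, 3, 3.75, 4.5, 5.25, 6.
f(2.25) ≈ 1.6582, f(3) ≈ 1.7918, f(3.75) ≈ 1.9095, f(4.5) ≈ 2.0149, f(5.25) ≈ 2.1102, f(6) ≈ 2.1972.
Sum = Δu · [f(2.25) + f(3) + f(3.75) + ...].
Sum ≈ 8.7614.

8.7614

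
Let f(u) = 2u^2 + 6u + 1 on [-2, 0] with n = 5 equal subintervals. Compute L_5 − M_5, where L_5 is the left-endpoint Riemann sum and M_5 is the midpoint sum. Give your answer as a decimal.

-0.64

L_5 = -5.36.
M_5 = -4.72.
L_5 − M_5 = -0.64.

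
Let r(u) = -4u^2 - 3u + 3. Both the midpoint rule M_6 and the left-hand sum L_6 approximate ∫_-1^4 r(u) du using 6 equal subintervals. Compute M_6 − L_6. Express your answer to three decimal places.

M_6 ≈ -93.00926.
L_6 ≈ -65.23148.
M_6 − L_6 ≈ -27.778.

-27.778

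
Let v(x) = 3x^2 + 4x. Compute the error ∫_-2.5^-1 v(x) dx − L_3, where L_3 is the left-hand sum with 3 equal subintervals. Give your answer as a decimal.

-2.625

Exact integral: ∫_-2.5^-1 v(x) dx = 4.125.
L_3 = 6.75.
Error = 4.125 − 6.75 = -2.625.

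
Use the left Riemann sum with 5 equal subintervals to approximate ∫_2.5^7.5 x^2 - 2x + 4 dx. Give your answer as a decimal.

Δx = (7.5 − 2.5)/5 = 1.
Left endpoints: 2.5, 3.5, 4.5, 5.5, 6.5.
f(2.5) = 5.25, f(3.5) = 9.25, f(4.5) = 15.25, f(5.5) = 23.25, f(6.5) = 33.25.
Sum = Δx · [f(2.5) + f(3.5) + f(4.5) + f(5.5) + f(6.5)].
Sum = 86.25.

86.25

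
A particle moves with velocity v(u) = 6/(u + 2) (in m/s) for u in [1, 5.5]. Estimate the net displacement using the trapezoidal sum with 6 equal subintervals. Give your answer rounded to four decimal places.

5.5238

Δu = (5.5 − 1)/6 = 0.75.
v(1) = 2, v(1.75) = 1.6, v(2.5) = 4/3, v(3.25) = 8/7, v(4) = 1, v(4.75) = 8/9, v(5.5) = 0.8.
T_6 = (Δu/2)·[v(u_0) + 2v(u_1) + ... + 2v(u_{5}) + v(u_6)].
Sum ≈ 5.5238.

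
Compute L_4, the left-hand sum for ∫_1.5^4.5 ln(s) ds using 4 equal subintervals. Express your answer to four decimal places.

2.7276

Δs = (4.5 − 1.5)/4 = 0.75.
Left endpoints: 1.5, 2.25, 3, 3.75.
f(1.5) ≈ 0.4055, f(2.25) ≈ 0.8109, f(3) ≈ 1.0986, f(3.75) ≈ 1.3218.
Sum = Δs · [f(1.5) + f(2.25) + f(3) + f(3.75)].
Sum ≈ 2.7276.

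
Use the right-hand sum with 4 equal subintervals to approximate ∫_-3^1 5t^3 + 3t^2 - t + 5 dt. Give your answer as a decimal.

0

Δt = (1 − (-3))/4 = 1.
Right endpoints: -2, -1, 0, 1.
f(-2) = -21, f(-1) = 4, f(0) = 5, f(1) = 12.
Sum = Δt · [f(-2) + f(-1) + f(0) + f(1)].
Sum = 0.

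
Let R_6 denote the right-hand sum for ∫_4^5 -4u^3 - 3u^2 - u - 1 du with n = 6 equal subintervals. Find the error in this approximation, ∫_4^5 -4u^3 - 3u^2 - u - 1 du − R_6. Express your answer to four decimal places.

Exact integral: ∫_4^5 f(u) du = -435.5.
R_6 ≈ -458.430556.
Error ≈ -435.5 − (-458.430556) ≈ 22.9306.

22.9306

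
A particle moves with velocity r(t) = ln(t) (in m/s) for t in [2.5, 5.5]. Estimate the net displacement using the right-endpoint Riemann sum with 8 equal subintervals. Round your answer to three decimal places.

4.231

Δt = (5.5 − 2.5)/8 = 0.375.
Right endpoints: 2.875, 3.25, 3.625, 4, 4.375, 4.75, 5.125, 5.5.
r(2.875) ≈ 1.056, r(3.25) ≈ 1.179, r(3.625) ≈ 1.288, r(4) ≈ 1.386, r(4.375) ≈ 1.476, r(4.75) ≈ 1.558, r(5.125) ≈ 1.634, r(5.5) ≈ 1.705.
Sum = Δt · [r(2.875) + r(3.25) + r(3.625) + ...].
Sum ≈ 4.231.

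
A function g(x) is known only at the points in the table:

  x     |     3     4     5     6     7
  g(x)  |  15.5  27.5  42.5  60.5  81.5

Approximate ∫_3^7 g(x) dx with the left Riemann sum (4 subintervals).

Δx = 1.
Sum = 1·[15.5 + 27.5 + 42.5 + 60.5] = 146.

146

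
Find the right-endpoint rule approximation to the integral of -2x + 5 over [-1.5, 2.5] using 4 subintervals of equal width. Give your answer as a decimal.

12

Δx = (2.5 − (-1.5))/4 = 1.
Right endpoints: -0.5, 0.5, 1.5, 2.5.
f(-0.5) = 6, f(0.5) = 4, f(1.5) = 2, f(2.5) = 0.
Sum = Δx · [f(-0.5) + f(0.5) + f(1.5) + f(2.5)].
Sum = 12.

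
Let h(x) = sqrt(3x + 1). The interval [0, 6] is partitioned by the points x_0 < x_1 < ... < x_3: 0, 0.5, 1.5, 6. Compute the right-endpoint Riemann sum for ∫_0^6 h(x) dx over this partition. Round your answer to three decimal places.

22.751

Subinterval widths: 0.5, 1, 4.5.
Right endpoints: 0.5, 1.5, 6.
h(0.5) ≈ 1.581, h(1.5) ≈ 2.345, h(6) ≈ 4.359.
Sum = Σ Δx_i · h(x_i).
Sum ≈ 22.751.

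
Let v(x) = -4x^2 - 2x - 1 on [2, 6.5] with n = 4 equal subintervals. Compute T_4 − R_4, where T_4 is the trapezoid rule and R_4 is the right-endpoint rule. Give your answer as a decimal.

T_4 = -402.046875.
R_4 = -493.171875.
T_4 − R_4 = 91.125.

91.125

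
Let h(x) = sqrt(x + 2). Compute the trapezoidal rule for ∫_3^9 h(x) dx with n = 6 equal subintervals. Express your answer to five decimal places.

Δx = (9 − 3)/6 = 1.
h(3) ≈ 2.23607, h(4) ≈ 2.44949, h(5) ≈ 2.64575, h(6) ≈ 2.82843, h(7) ≈ 3.00000, h(8) ≈ 3.16228, h(9) ≈ 3.31662.
T_6 = (Δx/2)·[h(x_0) + 2h(x_1) + ... + 2h(x_{5}) + h(x_6)].
Sum ≈ 16.86229.

16.86229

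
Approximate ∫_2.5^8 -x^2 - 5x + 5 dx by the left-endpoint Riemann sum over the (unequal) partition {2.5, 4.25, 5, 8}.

Subinterval widths: 1.75, 0.75, 3.
Left endpoints: 2.5, 4.25, 5.
f(2.5) = -13.75, f(4.25) = -34.3125, f(5) = -45.
Sum = Σ Δx_i · f(x_i).
Sum = -184.796875.

-184.796875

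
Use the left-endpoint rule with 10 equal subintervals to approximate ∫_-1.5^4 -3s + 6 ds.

16.9125

Δs = (4 − (-1.5))/10 = 0.55.
Left endpoints: -1.5, -0.95, -0.4, 0.15, 0.7, 1.25, 1.8, 2.35, 2.9, 3.45.
f(-1.5) = 10.5, f(-0.95) = 8.85, f(-0.4) = 7.2, f(0.15) = 5.55, f(0.7) = 3.9, f(1.25) = 2.25, f(1.8) = 0.6, f(2.35) = -1.05, f(2.9) = -2.7, f(3.45) = -4.35.
Sum = Δs · [f(-1.5) + f(-0.95) + f(-0.4) + ...].
Sum = 16.9125.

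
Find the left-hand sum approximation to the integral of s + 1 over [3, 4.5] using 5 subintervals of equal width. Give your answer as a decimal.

Δs = (4.5 − 3)/5 = 0.3.
Left endpoints: 3, 3.3, 3.6, 3.9, 4.2.
f(3) = 4, f(3.3) = 4.3, f(3.6) = 4.6, f(3.9) = 4.9, f(4.2) = 5.2.
Sum = Δs · [f(3) + f(3.3) + f(3.6) + f(3.9) + f(4.2)].
Sum = 6.9.

6.9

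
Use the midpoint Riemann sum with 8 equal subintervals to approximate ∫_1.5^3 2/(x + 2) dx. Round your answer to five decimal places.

0.71323

Δx = (3 − 1.5)/8 = 0.1875.
Midpoints: 1.59375, 1.78125, 1.96875, 2.15625, 2.34375, 2.53125, 2.71875, 2.90625.
f(1.59375) = 64/115, f(1.78125) = 64/121, f(1.96875) = 64/127, f(2.15625) = 64/133, f(2.34375) = 64/139, f(2.53125) = 64/145, f(2.71875) = 64/151, f(2.90625) = 64/157.
Sum = Δx · [f(1.59375) + f(1.78125) + f(1.96875) + ...].
Sum ≈ 0.71323.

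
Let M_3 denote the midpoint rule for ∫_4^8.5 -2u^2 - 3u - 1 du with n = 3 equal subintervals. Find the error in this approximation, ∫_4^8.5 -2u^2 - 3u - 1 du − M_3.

Exact integral: ∫_4^8.5 f(u) du = -455.625.
M_3 = -453.9375.
Error = -455.625 − (-453.9375) = -1.6875.

-1.6875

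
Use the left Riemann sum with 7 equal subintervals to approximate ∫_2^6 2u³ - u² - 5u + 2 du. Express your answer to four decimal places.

399.6735

Δu = (6 − 2)/7 = 4/7.
Left endpoints: 2, 18/7, 22/7, 26/7, 30/7, 34/7, 38/7.
f(2) = 4, f(18/7) = 5672/343, f(22/7) = 13204/343, f(26/7) = 24736/343, f(30/7) = 41036/343, f(34/7) = 62872/343, f(38/7) = 91012/343.
Sum = Δu · [f(2) + f(18/7) + f(22/7) + ...].
Sum ≈ 399.6735.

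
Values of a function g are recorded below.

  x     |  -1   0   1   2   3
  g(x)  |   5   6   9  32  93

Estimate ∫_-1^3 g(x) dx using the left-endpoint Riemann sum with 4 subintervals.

52

Δx = 1.
Sum = 1·[5 + 6 + 9 + 32] = 52.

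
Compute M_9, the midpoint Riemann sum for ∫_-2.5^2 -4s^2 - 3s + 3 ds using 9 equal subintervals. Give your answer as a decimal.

-14.25

Δs = (2 − (-2.5))/9 = 0.5.
Midpoints: -2.25, -1.75, -1.25, -0.75, -0.25, 0.25, 0.75, 1.25, 1.75.
f(-2.25) = -10.5, f(-1.75) = -4, f(-1.25) = 0.5, f(-0.75) = 3, f(-0.25) = 3.5, f(0.25) = 2, f(0.75) = -1.5, f(1.25) = -7, f(1.75) = -14.5.
Sum = Δs · [f(-2.25) + f(-1.75) + f(-1.25) + ...].
Sum = -14.25.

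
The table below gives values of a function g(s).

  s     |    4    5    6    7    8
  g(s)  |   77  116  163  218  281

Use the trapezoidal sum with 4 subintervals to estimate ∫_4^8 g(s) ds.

Δs = 1.
T_4 = (1/2)·[77 + 2·116 + 2·163 + 2·218 + 281] = 676.

676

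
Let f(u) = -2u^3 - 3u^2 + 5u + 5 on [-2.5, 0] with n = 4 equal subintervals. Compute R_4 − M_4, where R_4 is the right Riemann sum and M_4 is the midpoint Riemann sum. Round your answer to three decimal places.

R_4 ≈ 1.51367.
M_4 ≈ 0.41504.
R_4 − M_4 ≈ 1.099.

1.099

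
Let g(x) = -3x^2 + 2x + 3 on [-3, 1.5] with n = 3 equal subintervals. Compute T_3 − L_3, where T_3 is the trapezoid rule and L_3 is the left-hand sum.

21.9375

T_3 = -28.6875.
L_3 = -50.625.
T_3 − L_3 = 21.9375.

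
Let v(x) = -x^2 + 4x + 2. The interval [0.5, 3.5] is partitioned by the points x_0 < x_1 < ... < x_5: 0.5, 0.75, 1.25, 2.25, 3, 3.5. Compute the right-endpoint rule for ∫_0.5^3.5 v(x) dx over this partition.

15.390625

Subinterval widths: 0.25, 0.5, 1, 0.75, 0.5.
Right endpoints: 0.75, 1.25, 2.25, 3, 3.5.
v(0.75) = 4.4375, v(1.25) = 5.4375, v(2.25) = 5.9375, v(3) = 5, v(3.5) = 3.75.
Sum = Σ Δx_i · v(x_i).
Sum = 15.390625.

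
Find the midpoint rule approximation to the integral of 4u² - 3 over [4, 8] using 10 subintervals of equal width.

Δu = (8 − 4)/10 = 0.4.
Midpoints: 4.2, 4.6, 5, 5.4, 5.8, 6.2, 6.6, 7, 7.4, 7.8.
f(4.2) = 67.56, f(4.6) = 81.64, f(5) = 97, f(5.4) = 113.64, f(5.8) = 131.56, f(6.2) = 150.76, f(6.6) = 171.24, f(7) = 193, f(7.4) = 216.04, f(7.8) = 240.36.
Sum = Δu · [f(4.2) + f(4.6) + f(5) + ...].
Sum = 585.12.

585.12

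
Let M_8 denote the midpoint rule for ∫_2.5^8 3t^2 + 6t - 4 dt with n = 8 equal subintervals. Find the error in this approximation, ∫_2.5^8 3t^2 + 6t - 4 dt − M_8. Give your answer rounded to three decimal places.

Exact integral: ∫_2.5^8 f(t) dt = 647.625.
M_8 ≈ 646.97510.
Error ≈ 647.625 − 646.97510 ≈ 0.650.

0.650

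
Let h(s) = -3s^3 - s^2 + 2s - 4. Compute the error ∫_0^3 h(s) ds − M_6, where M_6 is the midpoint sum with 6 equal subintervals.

-0.90625

Exact integral: ∫_0^3 h(s) ds = -72.75.
M_6 = -71.84375.
Error = -72.75 − (-71.84375) = -0.90625.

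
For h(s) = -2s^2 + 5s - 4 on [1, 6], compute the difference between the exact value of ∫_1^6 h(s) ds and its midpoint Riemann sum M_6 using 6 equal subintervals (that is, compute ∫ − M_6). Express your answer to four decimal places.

-0.5787

Exact integral: ∫_1^6 h(s) ds ≈ -75.833333.
M_6 ≈ -75.254630.
Error ≈ -75.833333 − (-75.254630) ≈ -0.5787.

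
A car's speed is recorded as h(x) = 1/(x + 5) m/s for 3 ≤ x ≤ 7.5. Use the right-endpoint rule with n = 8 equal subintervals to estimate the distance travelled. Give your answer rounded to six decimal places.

Δx = (7.5 − 3)/8 = 0.5625.
Right endpoints: 3.5625, 4.125, 4.6875, 5.25, 5.8125, 6.375, 6.9375, 7.5.
h(3.5625) = 16/137, h(4.125) = 8/73, h(4.6875) = 16/155, h(5.25) = 4/41, h(5.8125) = 16/173, h(6.375) = 8/91, h(6.9375) = 16/191, h(7.5) = 0.08.
Sum = Δx · [h(3.5625) + h(4.125) + h(4.6875) + ...].
Sum ≈ 0.433874.

0.433874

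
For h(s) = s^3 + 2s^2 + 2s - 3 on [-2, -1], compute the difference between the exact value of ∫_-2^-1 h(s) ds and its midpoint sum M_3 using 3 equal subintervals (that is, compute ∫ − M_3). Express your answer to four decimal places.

Exact integral: ∫_-2^-1 h(s) ds ≈ -5.083333.
M_3 ≈ -5.060185.
Error ≈ -5.083333 − (-5.060185) ≈ -0.0231.

-0.0231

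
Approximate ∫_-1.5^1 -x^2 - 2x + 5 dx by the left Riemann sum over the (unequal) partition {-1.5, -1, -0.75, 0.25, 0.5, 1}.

13.296875

Subinterval widths: 0.5, 0.25, 1, 0.25, 0.5.
Left endpoints: -1.5, -1, -0.75, 0.25, 0.5.
f(-1.5) = 5.75, f(-1) = 6, f(-0.75) = 5.9375, f(0.25) = 4.4375, f(0.5) = 3.75.
Sum = Σ Δx_i · f(x_i).
Sum = 13.296875.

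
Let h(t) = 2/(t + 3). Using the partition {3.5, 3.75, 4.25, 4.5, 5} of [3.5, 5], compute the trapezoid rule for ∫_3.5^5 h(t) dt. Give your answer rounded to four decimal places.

Subinterval widths: 0.25, 0.5, 0.25, 0.5.
h(3.5) = 4/13, h(3.75) = 8/27, h(4.25) = 8/29, h(4.5) = 4/15, h(5) = 0.25.
On each subinterval the trapezoid contributes (Δt_i/2)·[h(t_{i-1}) + h(t_i)].
Sum ≈ 0.4155.

0.4155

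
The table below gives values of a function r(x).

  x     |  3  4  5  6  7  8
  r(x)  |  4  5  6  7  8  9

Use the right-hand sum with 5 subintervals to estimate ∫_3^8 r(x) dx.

Δx = 1.
Sum = 1·[5 + 6 + 7 + 8 + 9] = 35.

35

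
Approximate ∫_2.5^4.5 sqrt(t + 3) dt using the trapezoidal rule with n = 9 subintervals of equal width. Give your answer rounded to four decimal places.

5.0938

Δt = (4.5 − 2.5)/9 = 2/9.
f(2.5) ≈ 2.3452, f(49/18) ≈ 2.3921, f(53/18) ≈ 2.4381, f(19/6) ≈ 2.4833, f(61/18) ≈ 2.5276, f(65/18) ≈ 2.5712, f(23/6) ≈ 2.6141, f(73/18) ≈ 2.6562, f(77/18) ≈ 2.6977, f(4.5) ≈ 2.7386.
T_9 = (Δt/2)·[f(t_0) + 2f(t_1) + ... + 2f(t_{8}) + f(t_9)].
Sum ≈ 5.0938.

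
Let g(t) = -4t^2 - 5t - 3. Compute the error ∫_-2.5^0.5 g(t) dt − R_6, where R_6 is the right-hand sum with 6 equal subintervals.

-1.75

Exact integral: ∫_-2.5^0.5 g(t) dt = -15.
R_6 = -13.25.
Error = -15 − (-13.25) = -1.75.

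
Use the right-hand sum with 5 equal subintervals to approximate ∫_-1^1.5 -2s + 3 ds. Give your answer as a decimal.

Δs = (1.5 − (-1))/5 = 0.5.
Right endpoints: -0.5, 0, 0.5, 1, 1.5.
f(-0.5) = 4, f(0) = 3, f(0.5) = 2, f(1) = 1, f(1.5) = 0.
Sum = Δs · [f(-0.5) + f(0) + f(0.5) + f(1) + f(1.5)].
Sum = 5.

5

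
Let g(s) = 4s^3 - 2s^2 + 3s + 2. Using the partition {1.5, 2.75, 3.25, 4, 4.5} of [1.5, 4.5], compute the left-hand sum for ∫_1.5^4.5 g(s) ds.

Subinterval widths: 1.25, 0.5, 0.75, 0.5.
Left endpoints: 1.5, 2.75, 3.25, 4.
g(1.5) = 15.5, g(2.75) = 78.3125, g(3.25) = 127.9375, g(4) = 238.
Sum = Σ Δs_i · g(s_i).
Sum = 273.484375.

273.484375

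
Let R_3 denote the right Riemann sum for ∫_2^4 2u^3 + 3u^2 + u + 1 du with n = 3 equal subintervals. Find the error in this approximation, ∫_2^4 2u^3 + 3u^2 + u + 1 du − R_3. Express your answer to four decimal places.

-53.1111

Exact integral: ∫_2^4 f(u) du = 184.
R_3 ≈ 237.111111.
Error ≈ 184 − 237.111111 ≈ -53.1111.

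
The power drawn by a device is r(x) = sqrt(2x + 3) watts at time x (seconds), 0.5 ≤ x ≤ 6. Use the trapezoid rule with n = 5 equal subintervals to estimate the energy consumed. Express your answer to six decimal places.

16.674042

Δx = (6 − 0.5)/5 = 1.1.
r(0.5) ≈ 2.000000, r(1.6) ≈ 2.489980, r(2.7) ≈ 2.898275, r(3.8) ≈ 3.255764, r(4.9) ≈ 3.577709, r(6) ≈ 3.872983.
T_5 = (Δx/2)·[r(x_0) + 2r(x_1) + ... + 2r(x_{4}) + r(x_5)].
Sum ≈ 16.674042.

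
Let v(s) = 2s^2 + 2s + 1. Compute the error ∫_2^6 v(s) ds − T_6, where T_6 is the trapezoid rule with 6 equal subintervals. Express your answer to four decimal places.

Exact integral: ∫_2^6 v(s) ds ≈ 174.666667.
T_6 ≈ 175.259259.
Error ≈ 174.666667 − 175.259259 ≈ -0.5926.

-0.5926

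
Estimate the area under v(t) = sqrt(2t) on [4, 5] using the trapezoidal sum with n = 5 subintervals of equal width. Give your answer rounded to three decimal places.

2.998

Δt = (5 − 4)/5 = 0.2.
v(4) ≈ 2.828, v(4.2) ≈ 2.898, v(4.4) ≈ 2.966, v(4.6) ≈ 3.033, v(4.8) ≈ 3.098, v(5) ≈ 3.162.
T_5 = (Δt/2)·[v(t_0) + 2v(t_1) + ... + 2v(t_{4}) + v(t_5)].
Sum ≈ 2.998.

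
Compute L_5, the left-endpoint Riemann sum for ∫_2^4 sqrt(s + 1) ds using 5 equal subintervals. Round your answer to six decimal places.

3.887788

Δs = (4 − 2)/5 = 0.4.
Left endpoints: 2, 2.4, 2.8, 3.2, 3.6.
f(2) ≈ 1.732051, f(2.4) ≈ 1.843909, f(2.8) ≈ 1.949359, f(3.2) ≈ 2.049390, f(3.6) ≈ 2.144761.
Sum = Δs · [f(2) + f(2.4) + f(2.8) + f(3.2) + f(3.6)].
Sum ≈ 3.887788.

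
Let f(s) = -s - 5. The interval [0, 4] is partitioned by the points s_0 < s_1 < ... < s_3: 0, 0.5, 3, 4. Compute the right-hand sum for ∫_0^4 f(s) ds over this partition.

-31.75

Subinterval widths: 0.5, 2.5, 1.
Right endpoints: 0.5, 3, 4.
f(0.5) = -5.5, f(3) = -8, f(4) = -9.
Sum = Σ Δs_i · f(s_i).
Sum = -31.75.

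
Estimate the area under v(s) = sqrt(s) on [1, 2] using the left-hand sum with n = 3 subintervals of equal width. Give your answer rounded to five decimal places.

Δs = (2 − 1)/3 = 1/3.
Left endpoints: 1, 4/3, 5/3.
v(1) ≈ 1.00000, v(4/3) ≈ 1.15470, v(5/3) ≈ 1.29099.
Sum = Δs · [v(1) + v(4/3) + v(5/3)].
Sum ≈ 1.14856.

1.14856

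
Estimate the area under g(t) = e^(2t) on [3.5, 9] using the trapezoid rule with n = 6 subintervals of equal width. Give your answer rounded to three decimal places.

41547641.351

Δt = (9 − 3.5)/6 = 11/12.
g(3.5) ≈ 1096.633, g(53/12) ≈ 6859.112, g(16/3) ≈ 42901.697, g(6.25) ≈ 268337.287, g(43/6) ≈ 1678369.481, g(97/12) ≈ 10497699.193, g(9) ≈ 65659969.137.
T_6 = (Δt/2)·[g(t_0) + 2g(t_1) + ... + 2g(t_{5}) + g(t_6)].
Sum ≈ 41547641.351.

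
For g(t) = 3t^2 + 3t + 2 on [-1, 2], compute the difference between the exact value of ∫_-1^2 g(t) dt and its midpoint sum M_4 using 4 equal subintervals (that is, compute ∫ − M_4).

0.421875

Exact integral: ∫_-1^2 g(t) dt = 19.5.
M_4 = 19.078125.
Error = 19.5 − 19.078125 = 0.421875.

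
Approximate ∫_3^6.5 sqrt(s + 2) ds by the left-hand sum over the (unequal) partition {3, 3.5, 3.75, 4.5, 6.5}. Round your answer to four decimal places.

Subinterval widths: 0.5, 0.25, 0.75, 2.
Left endpoints: 3, 3.5, 3.75, 4.5.
f(3) ≈ 2.2361, f(3.5) ≈ 2.3452, f(3.75) ≈ 2.3979, f(4.5) ≈ 2.5495.
Sum = Σ Δs_i · f(s_i).
Sum ≈ 8.6018.

8.6018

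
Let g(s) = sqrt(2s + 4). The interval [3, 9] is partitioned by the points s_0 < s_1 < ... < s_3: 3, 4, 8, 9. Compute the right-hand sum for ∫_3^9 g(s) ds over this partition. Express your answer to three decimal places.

26.043

Subinterval widths: 1, 4, 1.
Right endpoints: 4, 8, 9.
g(4) ≈ 3.464, g(8) ≈ 4.472, g(9) ≈ 4.690.
Sum = Σ Δs_i · g(s_i).
Sum ≈ 26.043.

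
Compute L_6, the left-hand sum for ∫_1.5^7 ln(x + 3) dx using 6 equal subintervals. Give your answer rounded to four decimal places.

10.3830

Δx = (7 − 1.5)/6 = 11/12.
Left endpoints: 1.5, 29/12, 10/3, 4.25, 31/6, 73/12.
f(1.5) ≈ 1.5041, f(29/12) ≈ 1.6895, f(10/3) ≈ 1.8458, f(4.25) ≈ 1.9810, f(31/6) ≈ 2.1001, f(73/12) ≈ 2.2064.
Sum = Δx · [f(1.5) + f(29/12) + f(10/3) + ...].
Sum ≈ 10.3830.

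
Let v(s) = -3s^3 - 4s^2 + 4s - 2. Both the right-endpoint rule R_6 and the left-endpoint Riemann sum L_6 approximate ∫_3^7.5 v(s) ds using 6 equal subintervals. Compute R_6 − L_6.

-1016.71875

R_6 = -3283.27734375.
L_6 = -2266.55859375.
R_6 − L_6 = -1016.71875.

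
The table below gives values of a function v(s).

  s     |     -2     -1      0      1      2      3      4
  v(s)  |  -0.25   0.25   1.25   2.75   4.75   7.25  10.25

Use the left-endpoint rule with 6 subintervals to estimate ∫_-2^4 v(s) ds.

16

Δs = 1.
Sum = 1·[(-0.25) + 0.25 + 1.25 + 2.75 + 4.75 + 7.25] = 16.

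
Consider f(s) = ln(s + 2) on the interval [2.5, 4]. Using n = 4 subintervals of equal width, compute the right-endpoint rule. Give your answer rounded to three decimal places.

2.535

Δs = (4 − 2.5)/4 = 0.375.
Right endpoints: 2.875, 3.25, 3.625, 4.
f(2.875) ≈ 1.584, f(3.25) ≈ 1.658, f(3.625) ≈ 1.727, f(4) ≈ 1.792.
Sum = Δs · [f(2.875) + f(3.25) + f(3.625) + f(4)].
Sum ≈ 2.535.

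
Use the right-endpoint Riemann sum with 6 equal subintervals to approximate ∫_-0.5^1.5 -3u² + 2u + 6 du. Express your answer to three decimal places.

Δu = (1.5 − (-0.5))/6 = 1/3.
Right endpoints: -1/6, 1/6, 0.5, 5/6, 7/6, 1.5.
f(-1/6) = 67/12, f(1/6) = 6.25, f(0.5) = 6.25, f(5/6) = 67/12, f(7/6) = 4.25, f(1.5) = 2.25.
Sum = Δu · [f(-1/6) + f(1/6) + f(0.5) + ...].
Sum ≈ 10.056.

10.056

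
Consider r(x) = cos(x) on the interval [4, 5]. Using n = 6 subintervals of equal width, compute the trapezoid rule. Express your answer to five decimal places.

Δx = (5 − 4)/6 = 1/6.
r(4) ≈ -0.65364, r(25/6) ≈ -0.51904, r(13/3) ≈ -0.37004, r(4.5) ≈ -0.21080, r(14/3) ≈ -0.04571, r(29/6) ≈ 0.12065, r(5) ≈ 0.28366.
T_6 = (Δx/2)·[r(x_0) + 2r(x_1) + ... + 2r(x_{5}) + r(x_6)].
Sum ≈ -0.20165.

-0.20165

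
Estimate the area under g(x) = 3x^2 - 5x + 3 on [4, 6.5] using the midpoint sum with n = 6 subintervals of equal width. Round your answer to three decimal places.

152.391

Δx = (6.5 − 4)/6 = 5/12.
Midpoints: 101/24, 4.625, 121/24, 131/24, 5.875, 151/24.
g(101/24) = 6737/192, g(4.625) = 44.046875, g(121/24) = 54.046875, g(131/24) = 12497/192, g(5.875) = 77.171875, g(151/24) = 90.296875.
Sum = Δx · [g(101/24) + g(4.625) + g(121/24) + ...].
Sum ≈ 152.391.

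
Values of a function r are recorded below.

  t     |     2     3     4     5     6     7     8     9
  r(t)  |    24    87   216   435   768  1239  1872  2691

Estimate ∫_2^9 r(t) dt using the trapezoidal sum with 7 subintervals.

5974.5

Δt = 1.
T_7 = (1/2)·[24 + 2·87 + 2·216 + 2·435 + 2·768 + 2·1239 + 2·1872 + 2691] = 5974.5.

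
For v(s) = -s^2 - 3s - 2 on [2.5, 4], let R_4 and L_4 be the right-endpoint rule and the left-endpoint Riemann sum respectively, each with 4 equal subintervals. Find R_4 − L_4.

-5.34375

R_4 = -36.45703125.
L_4 = -31.11328125.
R_4 − L_4 = -5.34375.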